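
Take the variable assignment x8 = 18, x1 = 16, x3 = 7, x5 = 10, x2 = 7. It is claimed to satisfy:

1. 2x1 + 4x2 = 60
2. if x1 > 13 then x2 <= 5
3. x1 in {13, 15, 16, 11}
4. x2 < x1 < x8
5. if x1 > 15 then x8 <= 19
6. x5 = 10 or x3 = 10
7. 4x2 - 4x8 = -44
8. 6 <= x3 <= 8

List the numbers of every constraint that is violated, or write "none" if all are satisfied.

1. 2x1 + 4x2 = 2(16) + 4(7) = 60  holds
2. x1 = 16 > 13, so we need x2 ≤ 5; but x2 = 7 > 5  fails
3. x1 = 16 is in {13, 15, 16, 11}  holds
4. values 7 < 16 < 18  holds
5. x1 = 16 > 15, so we need x8 ≤ 19; x8 = 18 ≤ 19  holds
6. x5 = 10 = 10 (first disjunct)  holds
7. 4x2 - 4x8 = 4(7) - 4(18) = -44  holds
8. x3 = 7 lies in [6, 8]  holds

No — constraint 2 is not satisfied.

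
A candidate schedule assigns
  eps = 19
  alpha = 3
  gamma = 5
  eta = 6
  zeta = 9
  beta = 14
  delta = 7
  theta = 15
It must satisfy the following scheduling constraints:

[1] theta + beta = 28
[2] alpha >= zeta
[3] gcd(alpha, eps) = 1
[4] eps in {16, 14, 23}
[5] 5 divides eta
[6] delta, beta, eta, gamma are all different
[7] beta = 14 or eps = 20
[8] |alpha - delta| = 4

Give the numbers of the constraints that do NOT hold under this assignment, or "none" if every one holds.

Constraints 1, 2, 4, 5 are violated.

[1] theta + beta = 15 + 14 = 29, not 28 — violated.
[2] alpha = 3, zeta = 9; 3 < 9 (want ≥) — violated.
[3] gcd(3, 19) = 1 — satisfied.
[4] eps = 19 is not in {16, 14, 23} — violated.
[5] 6 = 5*1 + 1, so 5 does not divide 6 — violated.
[6] values 7, 14, 6, 5 are pairwise distinct — satisfied.
[7] beta = 14 = 14 (first disjunct) — satisfied.
[8] |3 - 7| = 4 — satisfied.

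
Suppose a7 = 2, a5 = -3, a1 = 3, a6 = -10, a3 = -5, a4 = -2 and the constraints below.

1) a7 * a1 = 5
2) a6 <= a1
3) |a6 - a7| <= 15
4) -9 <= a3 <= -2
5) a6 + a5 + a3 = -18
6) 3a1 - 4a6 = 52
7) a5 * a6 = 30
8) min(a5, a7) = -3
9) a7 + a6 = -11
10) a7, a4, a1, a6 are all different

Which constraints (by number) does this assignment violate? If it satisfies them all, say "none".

No — constraints 1, 6, and 9 are not satisfied.

1) a7 * a1 = 2 * 3 = 6, not 5 — fails.
2) a6 = -10, a1 = 3; -10 ≤ 3 — holds.
3) |-10 - 2| = 12; 12 ≤ 15 — holds.
4) a3 = -5 lies in [-9, -2] — holds.
5) a6 + a5 + a3 = -10 + (-3) + (-5) = -18 — holds.
6) 3a1 - 4a6 = 3(3) - 4(-10) = 49, not 52 — fails.
7) a5 * a6 = -3 * (-10) = 30 — holds.
8) min(-3, 2) = -3 — holds.
9) a7 + a6 = 2 + (-10) = -8, not -11 — fails.
10) values 2, -2, 3, -10 are pairwise distinct — holds.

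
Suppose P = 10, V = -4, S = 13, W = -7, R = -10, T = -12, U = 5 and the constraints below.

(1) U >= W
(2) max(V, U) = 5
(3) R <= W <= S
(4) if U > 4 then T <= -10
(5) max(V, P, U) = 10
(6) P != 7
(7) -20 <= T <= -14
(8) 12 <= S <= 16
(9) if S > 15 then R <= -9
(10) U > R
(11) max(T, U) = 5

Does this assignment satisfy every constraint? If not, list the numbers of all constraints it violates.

(1) U = 5, W = -7; 5 ≥ -7  yes
(2) max(-4, 5) = 5  yes
(3) values -10 <= -7 <= 13  yes
(4) U = 5 > 4, so we need T ≤ -10; T = -12 ≤ -10  yes
(5) max(-4, 10, 5) = 10  yes
(6) P = 10, and 10 ≠ 7  yes
(7) T = -12 is outside [-20, -14]  no
(8) S = 13 lies in [12, 16]  yes
(9) S = 13, not > 15; antecedent false, conditional vacuously true  yes
(10) U = 5, R = -10; 5 > -10  yes
(11) max(-12, 5) = 5  yes

Constraint 7 does not hold.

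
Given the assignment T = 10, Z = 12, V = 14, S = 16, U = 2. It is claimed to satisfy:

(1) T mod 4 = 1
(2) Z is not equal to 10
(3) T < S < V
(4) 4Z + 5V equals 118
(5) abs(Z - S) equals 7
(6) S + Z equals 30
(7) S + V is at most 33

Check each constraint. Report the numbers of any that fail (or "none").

Violated: 1, 3, 5, and 6.

(1) 10 mod 4 = 2, not 1 — violated.
(2) Z = 12, and 12 ≠ 10 — satisfied.
(3) values 10, 16, 14; S = 16 is not < V = 14 — violated.
(4) 4Z + 5V = 4(12) + 5(14) = 118 — satisfied.
(5) abs(12 - 16) = 4, not 7 — violated.
(6) S + Z = 16 + 12 = 28, not 30 — violated.
(7) S + V = 16 + 14 = 30; 30 ≤ 33 — satisfied.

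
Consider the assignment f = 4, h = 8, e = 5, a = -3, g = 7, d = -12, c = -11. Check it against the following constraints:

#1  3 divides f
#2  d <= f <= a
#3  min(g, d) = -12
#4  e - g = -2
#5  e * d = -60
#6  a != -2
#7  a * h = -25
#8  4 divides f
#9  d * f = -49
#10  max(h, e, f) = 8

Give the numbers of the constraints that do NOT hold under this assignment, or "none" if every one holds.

Constraints 1, 2, 7, and 9 are violated.

#1 4 = 3*1 + 1, so 3 does not divide 4 — violated.
#2 values -12, 4, -3; f = 4 is not <= a = -3 — violated.
#3 min(7, -12) = -12 — satisfied.
#4 e - g = 5 - 7 = -2 — satisfied.
#5 e * d = 5 * (-12) = -60 — satisfied.
#6 a = -3, and -3 ≠ -2 — satisfied.
#7 a * h = -3 * 8 = -24, not -25 — violated.
#8 4 / 4 = 1, so 4 divides 4 — satisfied.
#9 d * f = -12 * 4 = -48, not -49 — violated.
#10 max(8, 5, 4) = 8 — satisfied.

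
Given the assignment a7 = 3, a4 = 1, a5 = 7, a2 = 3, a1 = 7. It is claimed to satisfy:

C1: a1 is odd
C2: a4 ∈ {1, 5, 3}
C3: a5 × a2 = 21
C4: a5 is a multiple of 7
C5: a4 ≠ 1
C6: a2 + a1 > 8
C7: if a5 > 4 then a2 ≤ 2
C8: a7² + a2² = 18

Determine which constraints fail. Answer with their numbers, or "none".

C1: a1 = 7 is odd — holds.
C2: a4 = 1 is in {1, 5, 3} — holds.
C3: a5 × a2 = 7 × 3 = 21 — holds.
C4: 7 / 7 = 1, so 7 divides 7 — holds.
C5: a4 = 1, but 1 is required to differ — does not hold.
C6: a2 + a1 = 3 + 7 = 10; 10 > 8 — holds.
C7: a5 = 7 > 4, so we need a2 ≤ 2; but a2 = 3 > 2 — does not hold.
C8: a7² + a2² = 3² + 3² = 9 + 9 = 18 — holds.

No — constraints 5 and 7 are not satisfied.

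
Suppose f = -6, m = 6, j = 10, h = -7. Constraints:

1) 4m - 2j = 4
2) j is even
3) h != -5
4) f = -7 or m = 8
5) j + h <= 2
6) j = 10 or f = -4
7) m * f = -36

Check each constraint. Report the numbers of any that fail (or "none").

1) 4m - 2j = 4(6) - 2(10) = 4 — satisfied.
2) j = 10 is even — satisfied.
3) h = -7, and -7 ≠ -5 — satisfied.
4) f = -6 ≠ -7 and m = 6 ≠ 8; both disjuncts false — violated.
5) j + h = 10 + (-7) = 3; 3 > 2, bound 2 not met — violated.
6) j = 10 = 10 (first disjunct) — satisfied.
7) m * f = 6 * (-6) = -36 — satisfied.

Constraints 4, 5 are violated.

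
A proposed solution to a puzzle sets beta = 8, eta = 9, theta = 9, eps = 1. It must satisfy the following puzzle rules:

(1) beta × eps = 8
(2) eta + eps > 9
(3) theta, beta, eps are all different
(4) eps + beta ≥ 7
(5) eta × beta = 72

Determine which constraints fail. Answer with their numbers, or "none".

The assignment satisfies every constraint.

(1) beta × eps = 8 × 1 = 8  ✔
(2) eta + eps = 9 + 1 = 10; 10 > 9  ✔
(3) values 9, 8, 1 are pairwise distinct  ✔
(4) eps + beta = 1 + 8 = 9; 9 ≥ 7  ✔
(5) eta × beta = 9 × 8 = 72  ✔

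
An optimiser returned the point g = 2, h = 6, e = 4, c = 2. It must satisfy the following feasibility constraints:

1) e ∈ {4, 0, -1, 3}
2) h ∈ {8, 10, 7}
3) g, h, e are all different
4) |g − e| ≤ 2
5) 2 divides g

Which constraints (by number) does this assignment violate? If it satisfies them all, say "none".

Constraint 2 does not hold.

1) e = 4 is in {4, 0, -1, 3} — holds.
2) h = 6 is not in {8, 10, 7} — fails.
3) values 2, 6, 4 are pairwise distinct — holds.
4) |2 − 4| = 2; 2 ≤ 2 — holds.
5) 2 / 2 = 1, so 2 divides 2 — holds.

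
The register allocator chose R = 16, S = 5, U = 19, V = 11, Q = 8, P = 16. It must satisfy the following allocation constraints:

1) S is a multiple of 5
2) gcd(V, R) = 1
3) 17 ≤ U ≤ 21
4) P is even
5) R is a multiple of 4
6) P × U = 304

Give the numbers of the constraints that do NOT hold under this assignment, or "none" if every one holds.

1) 5 / 5 = 1, so 5 divides 5 — holds.
2) gcd(11, 16) = 1 — holds.
3) U = 19 lies in [17, 21] — holds.
4) P = 16 is even — holds.
5) 16 / 4 = 4, so 4 divides 16 — holds.
6) P × U = 16 × 19 = 304 — holds.

None — every constraint holds.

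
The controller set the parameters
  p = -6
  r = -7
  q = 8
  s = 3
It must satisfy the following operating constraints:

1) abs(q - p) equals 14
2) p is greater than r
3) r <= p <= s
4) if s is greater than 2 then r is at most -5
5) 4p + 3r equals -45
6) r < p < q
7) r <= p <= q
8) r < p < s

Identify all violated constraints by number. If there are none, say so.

1) abs(8 - (-6)) = 14 — OK.
2) p = -6, r = -7; -6 > -7 — OK.
3) values -7 <= -6 <= 3 — OK.
4) s = 3 > 2, so we need r ≤ -5; r = -7 ≤ -5 — OK.
5) 4p + 3r = 4(-6) + 3(-7) = -45 — OK.
6) values -7 < -6 < 8 — OK.
7) values -7 <= -6 <= 8 — OK.
8) values -7 < -6 < 3 — OK.

The assignment satisfies every constraint.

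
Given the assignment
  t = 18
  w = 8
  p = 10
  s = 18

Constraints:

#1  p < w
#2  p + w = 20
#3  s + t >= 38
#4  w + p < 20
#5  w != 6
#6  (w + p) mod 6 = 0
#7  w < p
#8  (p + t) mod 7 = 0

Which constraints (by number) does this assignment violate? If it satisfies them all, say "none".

No — constraints 1, 2, and 3 are not satisfied.

#1 p = 10, w = 8; 10 ≥ 8 (want <) — does not hold.
#2 p + w = 10 + 8 = 18, not 20 — does not hold.
#3 s + t = 18 + 18 = 36; 36 < 38, bound 38 not met — does not hold.
#4 w + p = 8 + 10 = 18; 18 < 20 — holds.
#5 w = 8, and 8 ≠ 6 — holds.
#6 w + p = 18; 18 mod 6 = 0 — holds.
#7 w = 8, p = 10; 8 < 10 — holds.
#8 p + t = 28; 28 mod 7 = 0 — holds.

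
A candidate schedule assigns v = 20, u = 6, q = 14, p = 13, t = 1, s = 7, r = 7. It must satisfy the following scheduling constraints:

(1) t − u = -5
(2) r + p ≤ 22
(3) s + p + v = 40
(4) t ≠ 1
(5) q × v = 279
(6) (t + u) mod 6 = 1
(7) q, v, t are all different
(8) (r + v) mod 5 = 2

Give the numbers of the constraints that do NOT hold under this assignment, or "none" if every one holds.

(1) t − u = 1 − 6 = -5 — OK.
(2) r + p = 7 + 13 = 20; 20 ≤ 22 — OK.
(3) s + p + v = 7 + 13 + 20 = 40 — OK.
(4) t = 1, but 1 is required to differ — violated.
(5) q × v = 14 × 20 = 280, not 279 — violated.
(6) t + u = 7; 7 mod 6 = 1 — OK.
(7) values 14, 20, 1 are pairwise distinct — OK.
(8) r + v = 27; 27 mod 5 = 2 — OK.

Violated: 4 and 5.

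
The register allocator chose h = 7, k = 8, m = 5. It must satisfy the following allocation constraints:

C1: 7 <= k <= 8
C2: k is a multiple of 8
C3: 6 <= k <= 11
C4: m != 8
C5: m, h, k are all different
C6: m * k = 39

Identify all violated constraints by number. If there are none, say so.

Constraint 6 does not hold.

C1: k = 8 lies in [7, 8] — OK.
C2: 8 / 8 = 1, so 8 divides 8 — OK.
C3: k = 8 lies in [6, 11] — OK.
C4: m = 5, and 5 ≠ 8 — OK.
C5: values 5, 7, 8 are pairwise distinct — OK.
C6: m * k = 5 * 8 = 40, not 39 — violated.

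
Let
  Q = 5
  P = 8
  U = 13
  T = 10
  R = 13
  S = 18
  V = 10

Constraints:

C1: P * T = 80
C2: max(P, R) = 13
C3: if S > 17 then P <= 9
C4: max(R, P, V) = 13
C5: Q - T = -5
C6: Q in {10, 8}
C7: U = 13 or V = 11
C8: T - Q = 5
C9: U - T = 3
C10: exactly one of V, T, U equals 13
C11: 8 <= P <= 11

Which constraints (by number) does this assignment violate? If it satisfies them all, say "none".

C1: P * T = 8 * 10 = 80  true
C2: max(8, 13) = 13  true
C3: S = 18 > 17, so we need P ≤ 9; P = 8 ≤ 9  true
C4: max(13, 8, 10) = 13  true
C5: Q - T = 5 - 10 = -5  true
C6: Q = 5 is not in {10, 8}  false
C7: U = 13 = 13 (first disjunct)  true
C8: T - Q = 10 - 5 = 5  true
C9: U - T = 13 - 10 = 3  true
C10: V=10, T=10, U=13; 1 of them equals 13  true
C11: P = 8 lies in [8, 11]  true

Violated: 6.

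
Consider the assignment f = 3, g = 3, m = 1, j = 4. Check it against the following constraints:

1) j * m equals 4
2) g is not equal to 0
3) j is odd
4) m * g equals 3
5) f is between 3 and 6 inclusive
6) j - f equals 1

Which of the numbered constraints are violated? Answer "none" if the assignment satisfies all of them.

1) j * m = 4 * 1 = 4 — holds.
2) g = 3, and 3 ≠ 0 — holds.
3) j = 4 is even — fails.
4) m * g = 1 * 3 = 3 — holds.
5) f = 3 lies in [3, 6] — holds.
6) j - f = 4 - 3 = 1 — holds.

Constraint 3 is violated.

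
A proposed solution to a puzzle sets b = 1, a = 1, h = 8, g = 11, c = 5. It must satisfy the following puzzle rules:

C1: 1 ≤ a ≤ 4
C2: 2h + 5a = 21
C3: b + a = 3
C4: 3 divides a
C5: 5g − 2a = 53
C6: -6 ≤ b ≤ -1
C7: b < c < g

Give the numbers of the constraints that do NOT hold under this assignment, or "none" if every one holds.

C1: a = 1 lies in [1, 4]  yes
C2: 2h + 5a = 2(8) + 5(1) = 21  yes
C3: b + a = 1 + 1 = 2, not 3  no
C4: 1 = 3×0 + 1, so 3 does not divide 1  no
C5: 5g − 2a = 5(11) − 2(1) = 53  yes
C6: b = 1 is outside [-6, -1]  no
C7: values 1 < 5 < 11  yes

No — constraints 3, 4, and 6 are not satisfied.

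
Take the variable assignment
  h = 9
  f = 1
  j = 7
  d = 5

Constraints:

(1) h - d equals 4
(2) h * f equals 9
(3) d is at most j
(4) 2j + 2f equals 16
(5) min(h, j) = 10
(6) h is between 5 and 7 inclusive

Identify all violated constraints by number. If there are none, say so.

The assignment fails constraints 5, 6.

(1) h - d = 9 - 5 = 4 — OK.
(2) h * f = 9 * 1 = 9 — OK.
(3) d = 5, j = 7; 5 ≤ 7 — OK.
(4) 2j + 2f = 2(7) + 2(1) = 16 — OK.
(5) min(9, 7) = 7, not 10 — violated.
(6) h = 9 is outside [5, 7] — violated.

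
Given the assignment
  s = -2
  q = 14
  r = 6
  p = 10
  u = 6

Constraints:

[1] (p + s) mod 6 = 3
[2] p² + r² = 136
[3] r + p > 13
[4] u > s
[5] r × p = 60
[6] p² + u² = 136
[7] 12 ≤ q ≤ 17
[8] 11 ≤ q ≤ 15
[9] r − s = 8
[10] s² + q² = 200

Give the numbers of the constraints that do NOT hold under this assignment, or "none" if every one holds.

Constraint 1 does not hold.

[1] p + s = 8; 8 mod 6 = 2, not 3  ✗
[2] p² + r² = 10² + 6² = 100 + 36 = 136  ✓
[3] r + p = 6 + 10 = 16; 16 > 13  ✓
[4] u = 6, s = -2; 6 > -2  ✓
[5] r × p = 6 × 10 = 60  ✓
[6] p² + u² = 10² + 6² = 100 + 36 = 136  ✓
[7] q = 14 lies in [12, 17]  ✓
[8] q = 14 lies in [11, 15]  ✓
[9] r − s = 6 − (-2) = 8  ✓
[10] s² + q² = (-2)² + 14² = 4 + 196 = 200  ✓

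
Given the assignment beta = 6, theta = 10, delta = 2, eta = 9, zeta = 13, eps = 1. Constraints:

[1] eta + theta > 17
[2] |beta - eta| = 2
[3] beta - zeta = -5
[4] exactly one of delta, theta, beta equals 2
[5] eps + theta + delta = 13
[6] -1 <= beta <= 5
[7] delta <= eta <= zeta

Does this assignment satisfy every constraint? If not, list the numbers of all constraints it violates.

[1] eta + theta = 9 + 10 = 19; 19 > 17 — holds.
[2] |6 - 9| = 3, not 2 — fails.
[3] beta - zeta = 6 - 13 = -7, not -5 — fails.
[4] delta=2, theta=10, beta=6; 1 of them equals 2 — holds.
[5] eps + theta + delta = 1 + 10 + 2 = 13 — holds.
[6] beta = 6 is outside [-1, 5] — fails.
[7] values 2 <= 9 <= 13 — holds.

The assignment fails constraints 2, 3, and 6.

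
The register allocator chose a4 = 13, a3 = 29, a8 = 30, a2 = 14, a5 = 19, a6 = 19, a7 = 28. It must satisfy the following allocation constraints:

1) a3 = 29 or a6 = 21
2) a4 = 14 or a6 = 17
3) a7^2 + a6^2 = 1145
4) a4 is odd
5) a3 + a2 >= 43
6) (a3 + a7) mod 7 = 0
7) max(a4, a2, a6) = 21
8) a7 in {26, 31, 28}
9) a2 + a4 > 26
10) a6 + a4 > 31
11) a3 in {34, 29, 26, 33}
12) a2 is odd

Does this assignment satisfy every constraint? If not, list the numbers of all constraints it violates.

1) a3 = 29 = 29 (first disjunct)  yes
2) a4 = 13 ≠ 14 and a6 = 19 ≠ 17; both disjuncts false  no
3) a7^2 + a6^2 = 28^2 + 19^2 = 784 + 361 = 1145  yes
4) a4 = 13 is odd  yes
5) a3 + a2 = 29 + 14 = 43; 43 ≥ 43  yes
6) a3 + a7 = 57; 57 mod 7 = 1, not 0  no
7) max(13, 14, 19) = 19, not 21  no
8) a7 = 28 is in {26, 31, 28}  yes
9) a2 + a4 = 14 + 13 = 27; 27 > 26  yes
10) a6 + a4 = 19 + 13 = 32; 32 > 31  yes
11) a3 = 29 is in {34, 29, 26, 33}  yes
12) a2 = 14 is even  no

Constraints 2, 6, 7, 12 do not hold.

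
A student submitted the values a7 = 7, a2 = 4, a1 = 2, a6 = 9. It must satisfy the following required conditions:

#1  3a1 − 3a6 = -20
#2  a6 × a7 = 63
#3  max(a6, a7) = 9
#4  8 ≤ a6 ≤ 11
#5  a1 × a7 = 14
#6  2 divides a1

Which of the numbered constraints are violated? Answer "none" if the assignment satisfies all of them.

#1 3a1 − 3a6 = 3(2) − 3(9) = -21, not -20 — does not hold.
#2 a6 × a7 = 9 × 7 = 63 — holds.
#3 max(9, 7) = 9 — holds.
#4 a6 = 9 lies in [8, 11] — holds.
#5 a1 × a7 = 2 × 7 = 14 — holds.
#6 2 / 2 = 1, so 2 divides 2 — holds.

The assignment fails constraint 1.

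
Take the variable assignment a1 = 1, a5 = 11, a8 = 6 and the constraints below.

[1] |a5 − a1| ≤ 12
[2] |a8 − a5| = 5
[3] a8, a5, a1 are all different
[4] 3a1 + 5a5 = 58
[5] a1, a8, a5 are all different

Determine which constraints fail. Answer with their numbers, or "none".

[1] |11 − 1| = 10; 10 ≤ 12 — holds.
[2] |6 − 11| = 5 — holds.
[3] values 6, 11, 1 are pairwise distinct — holds.
[4] 3a1 + 5a5 = 3(1) + 5(11) = 58 — holds.
[5] values 1, 6, 11 are pairwise distinct — holds.

None — every constraint holds.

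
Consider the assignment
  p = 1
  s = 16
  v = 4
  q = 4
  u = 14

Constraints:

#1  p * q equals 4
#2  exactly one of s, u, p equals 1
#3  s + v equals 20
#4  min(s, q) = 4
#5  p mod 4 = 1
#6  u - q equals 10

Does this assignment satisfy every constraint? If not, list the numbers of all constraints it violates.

#1 p * q = 1 * 4 = 4  true
#2 s=16, u=14, p=1; 1 of them equals 1  true
#3 s + v = 16 + 4 = 20  true
#4 min(16, 4) = 4  true
#5 1 mod 4 = 1  true
#6 u - q = 14 - 4 = 10  true

None — every constraint holds.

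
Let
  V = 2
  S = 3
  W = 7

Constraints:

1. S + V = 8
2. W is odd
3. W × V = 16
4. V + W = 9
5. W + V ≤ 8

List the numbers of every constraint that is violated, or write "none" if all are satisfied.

1. S + V = 3 + 2 = 5, not 8  FAIL
2. W = 7 is odd  OK
3. W × V = 7 × 2 = 14, not 16  FAIL
4. V + W = 2 + 7 = 9  OK
5. W + V = 7 + 2 = 9; 9 > 8, bound 8 not met  FAIL

Violated: 1, 3, and 5.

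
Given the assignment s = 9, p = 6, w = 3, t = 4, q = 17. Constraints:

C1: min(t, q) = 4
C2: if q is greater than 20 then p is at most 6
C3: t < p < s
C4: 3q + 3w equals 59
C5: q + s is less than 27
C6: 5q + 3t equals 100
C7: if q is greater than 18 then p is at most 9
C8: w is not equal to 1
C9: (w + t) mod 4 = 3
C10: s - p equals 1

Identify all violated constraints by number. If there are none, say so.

C1: min(4, 17) = 4 — satisfied.
C2: q = 17, not > 20; antecedent false, conditional vacuously true — satisfied.
C3: values 4 < 6 < 9 — satisfied.
C4: 3q + 3w = 3(17) + 3(3) = 60, not 59 — violated.
C5: q + s = 17 + 9 = 26; 26 < 27 — satisfied.
C6: 5q + 3t = 5(17) + 3(4) = 97, not 100 — violated.
C7: q = 17, not > 18; antecedent false, conditional vacuously true — satisfied.
C8: w = 3, and 3 ≠ 1 — satisfied.
C9: w + t = 7; 7 mod 4 = 3 — satisfied.
C10: s - p = 9 - 6 = 3, not 1 — violated.

No — constraints 4, 6, 10 are not satisfied.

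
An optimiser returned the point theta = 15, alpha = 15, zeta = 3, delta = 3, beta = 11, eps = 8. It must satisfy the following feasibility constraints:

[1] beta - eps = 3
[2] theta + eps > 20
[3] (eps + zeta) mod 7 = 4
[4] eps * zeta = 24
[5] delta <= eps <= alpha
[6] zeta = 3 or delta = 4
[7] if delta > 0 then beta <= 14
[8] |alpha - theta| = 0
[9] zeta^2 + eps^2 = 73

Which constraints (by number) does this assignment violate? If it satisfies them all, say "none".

No violations.

[1] beta - eps = 11 - 8 = 3  true
[2] theta + eps = 15 + 8 = 23; 23 > 20  true
[3] eps + zeta = 11; 11 mod 7 = 4  true
[4] eps * zeta = 8 * 3 = 24  true
[5] values 3 <= 8 <= 15  true
[6] zeta = 3 = 3 (first disjunct)  true
[7] delta = 3 > 0, so we need beta ≤ 14; beta = 11 ≤ 14  true
[8] |15 - 15| = 0  true
[9] zeta^2 + eps^2 = 3^2 + 8^2 = 9 + 64 = 73  true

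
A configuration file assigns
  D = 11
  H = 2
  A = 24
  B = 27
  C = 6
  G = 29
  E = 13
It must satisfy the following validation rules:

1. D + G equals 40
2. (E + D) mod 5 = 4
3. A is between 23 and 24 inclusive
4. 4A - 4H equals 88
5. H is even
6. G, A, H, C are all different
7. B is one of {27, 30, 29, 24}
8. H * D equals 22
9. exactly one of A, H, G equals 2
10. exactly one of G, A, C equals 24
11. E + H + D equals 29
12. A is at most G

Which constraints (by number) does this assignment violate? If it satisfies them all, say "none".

1. D + G = 11 + 29 = 40  OK
2. E + D = 24; 24 mod 5 = 4  OK
3. A = 24 lies in [23, 24]  OK
4. 4A - 4H = 4(24) - 4(2) = 88  OK
5. H = 2 is even  OK
6. values 29, 24, 2, 6 are pairwise distinct  OK
7. B = 27 is in {27, 30, 29, 24}  OK
8. H * D = 2 * 11 = 22  OK
9. A=24, H=2, G=29; 1 of them equals 2  OK
10. G=29, A=24, C=6; 1 of them equals 24  OK
11. E + H + D = 13 + 2 + 11 = 26, not 29  FAIL
12. A = 24, G = 29; 24 ≤ 29  OK

Constraint 11 is violated.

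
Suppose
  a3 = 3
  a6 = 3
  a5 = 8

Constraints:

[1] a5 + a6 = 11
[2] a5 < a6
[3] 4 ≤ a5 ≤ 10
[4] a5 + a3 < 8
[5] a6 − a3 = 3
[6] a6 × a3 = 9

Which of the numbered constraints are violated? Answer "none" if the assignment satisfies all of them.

[1] a5 + a6 = 8 + 3 = 11 — satisfied.
[2] a5 = 8, a6 = 3; 8 ≥ 3 (want <) — violated.
[3] a5 = 8 lies in [4, 10] — satisfied.
[4] a5 + a3 = 8 + 3 = 11; 11 ≥ 8, bound 8 not met — violated.
[5] a6 − a3 = 3 − 3 = 0, not 3 — violated.
[6] a6 × a3 = 3 × 3 = 9 — satisfied.

The assignment fails constraints 2, 4, 5.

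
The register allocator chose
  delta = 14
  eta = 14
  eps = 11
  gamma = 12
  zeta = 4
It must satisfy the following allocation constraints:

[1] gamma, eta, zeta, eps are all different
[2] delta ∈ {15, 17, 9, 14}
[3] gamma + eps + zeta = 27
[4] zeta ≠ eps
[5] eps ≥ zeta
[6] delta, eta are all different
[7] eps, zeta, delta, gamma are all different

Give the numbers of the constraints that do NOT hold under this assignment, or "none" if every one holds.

[1] values 12, 14, 4, 11 are pairwise distinct  yes
[2] delta = 14 is in {15, 17, 9, 14}  yes
[3] gamma + eps + zeta = 12 + 11 + 4 = 27  yes
[4] zeta = 4, eps = 11; distinct  yes
[5] eps = 11, zeta = 4; 11 ≥ 4  yes
[6] delta = eta = 14, not all different  no
[7] values 11, 4, 14, 12 are pairwise distinct  yes

The assignment fails constraint 6.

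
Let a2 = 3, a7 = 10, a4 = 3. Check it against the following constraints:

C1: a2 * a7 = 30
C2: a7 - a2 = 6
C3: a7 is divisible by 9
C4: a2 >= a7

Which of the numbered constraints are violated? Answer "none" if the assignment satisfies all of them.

C1: a2 * a7 = 3 * 10 = 30  OK
C2: a7 - a2 = 10 - 3 = 7, not 6  FAIL
C3: 10 = 9*1 + 1, so 9 does not divide 10  FAIL
C4: a2 = 3, a7 = 10; 3 < 10 (want ≥)  FAIL

The assignment fails constraints 2, 3, and 4.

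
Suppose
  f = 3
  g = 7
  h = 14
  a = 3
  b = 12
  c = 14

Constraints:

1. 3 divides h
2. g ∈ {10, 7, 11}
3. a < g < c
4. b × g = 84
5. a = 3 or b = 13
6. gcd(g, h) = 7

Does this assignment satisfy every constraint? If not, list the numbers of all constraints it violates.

Constraint 1 does not hold.

1. 14 = 3×4 + 2, so 3 does not divide 14  no
2. g = 7 is in {10, 7, 11}  yes
3. values 3 < 7 < 14  yes
4. b × g = 12 × 7 = 84  yes
5. a = 3 = 3 (first disjunct)  yes
6. gcd(7, 14) = 7  yes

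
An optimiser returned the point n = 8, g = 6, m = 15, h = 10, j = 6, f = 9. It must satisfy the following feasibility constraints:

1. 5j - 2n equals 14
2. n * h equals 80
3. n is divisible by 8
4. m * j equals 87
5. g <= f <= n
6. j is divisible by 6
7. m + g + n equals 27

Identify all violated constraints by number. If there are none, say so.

No — constraints 4, 5, and 7 are not satisfied.

1. 5j - 2n = 5(6) - 2(8) = 14  true
2. n * h = 8 * 10 = 80  true
3. 8 / 8 = 1, so 8 divides 8  true
4. m * j = 15 * 6 = 90, not 87  false
5. values 6, 9, 8; f = 9 is not <= n = 8  false
6. 6 / 6 = 1, so 6 divides 6  true
7. m + g + n = 15 + 6 + 8 = 29, not 27  false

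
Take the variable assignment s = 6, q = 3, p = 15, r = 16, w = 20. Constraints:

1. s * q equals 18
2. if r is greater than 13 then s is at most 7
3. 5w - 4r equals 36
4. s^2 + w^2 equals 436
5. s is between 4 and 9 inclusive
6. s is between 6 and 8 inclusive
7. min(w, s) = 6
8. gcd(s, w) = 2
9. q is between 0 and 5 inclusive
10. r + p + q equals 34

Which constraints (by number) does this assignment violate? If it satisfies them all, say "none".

The assignment satisfies every constraint.

1. s * q = 6 * 3 = 18 — holds.
2. r = 16 > 13, so we need s ≤ 7; s = 6 ≤ 7 — holds.
3. 5w - 4r = 5(20) - 4(16) = 36 — holds.
4. s^2 + w^2 = 6^2 + 20^2 = 36 + 400 = 436 — holds.
5. s = 6 lies in [4, 9] — holds.
6. s = 6 lies in [6, 8] — holds.
7. min(20, 6) = 6 — holds.
8. gcd(6, 20) = 2 — holds.
9. q = 3 lies in [0, 5] — holds.
10. r + p + q = 16 + 15 + 3 = 34 — holds.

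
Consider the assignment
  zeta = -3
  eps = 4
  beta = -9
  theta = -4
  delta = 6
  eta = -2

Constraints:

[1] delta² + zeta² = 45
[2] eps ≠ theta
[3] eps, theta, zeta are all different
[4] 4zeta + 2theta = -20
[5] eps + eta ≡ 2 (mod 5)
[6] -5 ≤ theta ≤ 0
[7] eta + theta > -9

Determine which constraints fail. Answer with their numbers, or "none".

[1] delta² + zeta² = 6² + (-3)² = 36 + 9 = 45  ✔
[2] eps = 4, theta = -4; distinct  ✔
[3] values 4, -4, -3 are pairwise distinct  ✔
[4] 4zeta + 2theta = 4(-3) + 2(-4) = -20  ✔
[5] eps + eta = 2; 2 mod 5 = 2  ✔
[6] theta = -4 lies in [-5, 0]  ✔
[7] eta + theta = -2 + (-4) = -6; -6 > -9  ✔

All constraints are satisfied.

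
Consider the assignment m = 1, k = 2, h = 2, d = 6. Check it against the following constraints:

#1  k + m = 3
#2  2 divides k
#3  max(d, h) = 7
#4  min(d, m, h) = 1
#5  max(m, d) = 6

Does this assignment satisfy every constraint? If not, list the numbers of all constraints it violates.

#1 k + m = 2 + 1 = 3  ✔
#2 2 / 2 = 1, so 2 divides 2  ✔
#3 max(6, 2) = 6, not 7  ✘
#4 min(6, 1, 2) = 1  ✔
#5 max(1, 6) = 6  ✔

The assignment fails constraint 3.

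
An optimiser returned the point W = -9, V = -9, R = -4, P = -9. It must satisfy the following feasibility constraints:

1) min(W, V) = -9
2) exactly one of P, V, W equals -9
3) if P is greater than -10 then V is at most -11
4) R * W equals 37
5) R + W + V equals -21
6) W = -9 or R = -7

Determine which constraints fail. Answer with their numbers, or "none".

Constraints 2, 3, 4, and 5 are violated.

1) min(-9, -9) = -9 — holds.
2) P=-9, V=-9, W=-9; 3 of them equal -9, not exactly one — fails.
3) P = -9 > -10, so we need V ≤ -11; but V = -9 > -11 — fails.
4) R * W = -4 * (-9) = 36, not 37 — fails.
5) R + W + V = -4 + (-9) + (-9) = -22, not -21 — fails.
6) W = -9 = -9 (first disjunct) — holds.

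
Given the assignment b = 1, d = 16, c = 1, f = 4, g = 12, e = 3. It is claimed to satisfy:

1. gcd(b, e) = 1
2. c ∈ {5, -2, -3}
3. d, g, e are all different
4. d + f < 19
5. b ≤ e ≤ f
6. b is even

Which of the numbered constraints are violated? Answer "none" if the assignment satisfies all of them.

Constraints 2, 4, 6 are violated.

1. gcd(1, 3) = 1  yes
2. c = 1 is not in {5, -2, -3}  no
3. values 16, 12, 3 are pairwise distinct  yes
4. d + f = 16 + 4 = 20; 20 ≥ 19, bound 19 not met  no
5. values 1 ≤ 3 ≤ 4  yes
6. b = 1 is odd  no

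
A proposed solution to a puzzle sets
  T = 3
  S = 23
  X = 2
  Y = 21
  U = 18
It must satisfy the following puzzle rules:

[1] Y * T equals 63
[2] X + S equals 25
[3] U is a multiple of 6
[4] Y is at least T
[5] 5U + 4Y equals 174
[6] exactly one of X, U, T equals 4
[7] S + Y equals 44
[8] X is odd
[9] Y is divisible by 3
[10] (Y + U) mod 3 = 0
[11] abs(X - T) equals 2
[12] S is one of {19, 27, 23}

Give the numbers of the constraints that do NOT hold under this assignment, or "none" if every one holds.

Constraints 6, 8, and 11 do not hold.

[1] Y * T = 21 * 3 = 63  true
[2] X + S = 2 + 23 = 25  true
[3] 18 / 6 = 3, so 6 divides 18  true
[4] Y = 21, T = 3; 21 ≥ 3  true
[5] 5U + 4Y = 5(18) + 4(21) = 174  true
[6] X=2, U=18, T=3; 0 of them equal 4, not exactly one  false
[7] S + Y = 23 + 21 = 44  true
[8] X = 2 is even  false
[9] 21 / 3 = 7, so 3 divides 21  true
[10] Y + U = 39; 39 mod 3 = 0  true
[11] abs(2 - 3) = 1, not 2  false
[12] S = 23 is in {19, 27, 23}  true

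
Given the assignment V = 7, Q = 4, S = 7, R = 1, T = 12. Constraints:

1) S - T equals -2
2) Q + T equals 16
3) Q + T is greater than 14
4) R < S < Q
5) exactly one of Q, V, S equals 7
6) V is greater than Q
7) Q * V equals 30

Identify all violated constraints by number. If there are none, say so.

1) S - T = 7 - 12 = -5, not -2  false
2) Q + T = 4 + 12 = 16  true
3) Q + T = 4 + 12 = 16; 16 > 14  true
4) values 1, 7, 4; S = 7 is not < Q = 4  false
5) Q=4, V=7, S=7; 2 of them equal 7, not exactly one  false
6) V = 7, Q = 4; 7 > 4  true
7) Q * V = 4 * 7 = 28, not 30  false

The assignment fails constraints 1, 4, 5, 7.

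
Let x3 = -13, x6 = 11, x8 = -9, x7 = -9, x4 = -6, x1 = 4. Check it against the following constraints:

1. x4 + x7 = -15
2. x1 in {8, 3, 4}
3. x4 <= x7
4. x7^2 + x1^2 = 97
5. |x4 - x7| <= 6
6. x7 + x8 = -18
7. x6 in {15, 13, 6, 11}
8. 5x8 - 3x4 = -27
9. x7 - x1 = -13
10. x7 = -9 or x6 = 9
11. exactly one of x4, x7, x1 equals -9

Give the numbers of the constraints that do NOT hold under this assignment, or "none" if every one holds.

Violated: 3.

1. x4 + x7 = -6 + (-9) = -15 — satisfied.
2. x1 = 4 is in {8, 3, 4} — satisfied.
3. x4 = -6, x7 = -9; -6 > -9 (want ≤) — violated.
4. x7^2 + x1^2 = (-9)^2 + 4^2 = 81 + 16 = 97 — satisfied.
5. |-6 - (-9)| = 3; 3 ≤ 6 — satisfied.
6. x7 + x8 = -9 + (-9) = -18 — satisfied.
7. x6 = 11 is in {15, 13, 6, 11} — satisfied.
8. 5x8 - 3x4 = 5(-9) - 3(-6) = -27 — satisfied.
9. x7 - x1 = -9 - 4 = -13 — satisfied.
10. x7 = -9 = -9 (first disjunct) — satisfied.
11. x4=-6, x7=-9, x1=4; 1 of them equals -9 — satisfied.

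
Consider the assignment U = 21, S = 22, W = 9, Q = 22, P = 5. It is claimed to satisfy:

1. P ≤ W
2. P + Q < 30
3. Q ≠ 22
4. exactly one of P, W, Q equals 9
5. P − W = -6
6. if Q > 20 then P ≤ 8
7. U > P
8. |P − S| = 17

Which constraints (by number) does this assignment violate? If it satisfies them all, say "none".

Constraints 3 and 5 are violated.

1. P = 5, W = 9; 5 ≤ 9 — holds.
2. P + Q = 5 + 22 = 27; 27 < 30 — holds.
3. Q = 22, but 22 is required to differ — fails.
4. P=5, W=9, Q=22; 1 of them equals 9 — holds.
5. P − W = 5 − 9 = -4, not -6 — fails.
6. Q = 22 > 20, so we need P ≤ 8; P = 5 ≤ 8 — holds.
7. U = 21, P = 5; 21 > 5 — holds.
8. |5 − 22| = 17 — holds.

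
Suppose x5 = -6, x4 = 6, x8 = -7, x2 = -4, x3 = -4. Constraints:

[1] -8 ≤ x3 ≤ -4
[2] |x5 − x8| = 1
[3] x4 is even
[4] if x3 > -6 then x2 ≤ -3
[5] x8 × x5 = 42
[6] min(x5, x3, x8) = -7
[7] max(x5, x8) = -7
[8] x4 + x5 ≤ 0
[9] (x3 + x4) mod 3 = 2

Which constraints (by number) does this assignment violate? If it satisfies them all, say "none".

Violated: 7.

[1] x3 = -4 lies in [-8, -4] — holds.
[2] |-6 − (-7)| = 1 — holds.
[3] x4 = 6 is even — holds.
[4] x3 = -4 > -6, so we need x2 ≤ -3; x2 = -4 ≤ -3 — holds.
[5] x8 × x5 = -7 × (-6) = 42 — holds.
[6] min(-6, -4, -7) = -7 — holds.
[7] max(-6, -7) = -6, not -7 — fails.
[8] x4 + x5 = 6 + (-6) = 0; 0 ≤ 0 — holds.
[9] x3 + x4 = 2; 2 mod 3 = 2 — holds.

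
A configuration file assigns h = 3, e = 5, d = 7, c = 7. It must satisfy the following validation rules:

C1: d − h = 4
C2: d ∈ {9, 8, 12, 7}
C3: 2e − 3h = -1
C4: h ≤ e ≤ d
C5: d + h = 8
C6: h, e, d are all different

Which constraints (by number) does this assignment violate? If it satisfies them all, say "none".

C1: d − h = 7 − 3 = 4  holds
C2: d = 7 is in {9, 8, 12, 7}  holds
C3: 2e − 3h = 2(5) − 3(3) = 1, not -1  fails
C4: values 3 ≤ 5 ≤ 7  holds
C5: d + h = 7 + 3 = 10, not 8  fails
C6: values 3, 5, 7 are pairwise distinct  holds

No — constraints 3, 5 are not satisfied.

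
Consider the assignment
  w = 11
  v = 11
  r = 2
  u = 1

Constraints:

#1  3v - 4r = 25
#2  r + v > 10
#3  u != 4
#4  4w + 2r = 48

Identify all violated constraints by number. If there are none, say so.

#1 3v - 4r = 3(11) - 4(2) = 25  yes
#2 r + v = 2 + 11 = 13; 13 > 10  yes
#3 u = 1, and 1 ≠ 4  yes
#4 4w + 2r = 4(11) + 2(2) = 48  yes

All constraints are satisfied.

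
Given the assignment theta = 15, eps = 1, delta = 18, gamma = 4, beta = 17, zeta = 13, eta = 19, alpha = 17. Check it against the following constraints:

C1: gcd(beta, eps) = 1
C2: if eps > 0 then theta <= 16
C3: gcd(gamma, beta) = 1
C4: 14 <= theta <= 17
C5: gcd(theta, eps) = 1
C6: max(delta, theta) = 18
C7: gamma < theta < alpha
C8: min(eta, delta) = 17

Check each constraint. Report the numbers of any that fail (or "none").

Violated: 8.

C1: gcd(17, 1) = 1 — holds.
C2: eps = 1 > 0, so we need theta ≤ 16; theta = 15 ≤ 16 — holds.
C3: gcd(4, 17) = 1 — holds.
C4: theta = 15 lies in [14, 17] — holds.
C5: gcd(15, 1) = 1 — holds.
C6: max(18, 15) = 18 — holds.
C7: values 4 < 15 < 17 — holds.
C8: min(19, 18) = 18, not 17 — fails.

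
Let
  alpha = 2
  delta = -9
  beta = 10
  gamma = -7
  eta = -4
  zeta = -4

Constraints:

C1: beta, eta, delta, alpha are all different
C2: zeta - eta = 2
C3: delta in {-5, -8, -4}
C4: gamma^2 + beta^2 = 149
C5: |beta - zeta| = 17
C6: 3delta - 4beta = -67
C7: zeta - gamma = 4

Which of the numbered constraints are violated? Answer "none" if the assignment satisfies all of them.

C1: values 10, -4, -9, 2 are pairwise distinct  ✓
C2: zeta - eta = -4 - (-4) = 0, not 2  ✗
C3: delta = -9 is not in {-5, -8, -4}  ✗
C4: gamma^2 + beta^2 = (-7)^2 + 10^2 = 49 + 100 = 149  ✓
C5: |10 - (-4)| = 14, not 17  ✗
C6: 3delta - 4beta = 3(-9) - 4(10) = -67  ✓
C7: zeta - gamma = -4 - (-7) = 3, not 4  ✗

Constraints 2, 3, 5, and 7 are violated.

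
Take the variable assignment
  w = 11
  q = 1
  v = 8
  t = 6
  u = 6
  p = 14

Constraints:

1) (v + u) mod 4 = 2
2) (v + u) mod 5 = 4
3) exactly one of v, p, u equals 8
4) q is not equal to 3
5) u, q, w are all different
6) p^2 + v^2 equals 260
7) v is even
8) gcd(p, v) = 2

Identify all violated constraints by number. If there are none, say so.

Yes — all constraints hold.

1) v + u = 14; 14 mod 4 = 2  holds
2) v + u = 14; 14 mod 5 = 4  holds
3) v=8, p=14, u=6; 1 of them equals 8  holds
4) q = 1, and 1 ≠ 3  holds
5) values 6, 1, 11 are pairwise distinct  holds
6) p^2 + v^2 = 14^2 + 8^2 = 196 + 64 = 260  holds
7) v = 8 is even  holds
8) gcd(14, 8) = 2  holds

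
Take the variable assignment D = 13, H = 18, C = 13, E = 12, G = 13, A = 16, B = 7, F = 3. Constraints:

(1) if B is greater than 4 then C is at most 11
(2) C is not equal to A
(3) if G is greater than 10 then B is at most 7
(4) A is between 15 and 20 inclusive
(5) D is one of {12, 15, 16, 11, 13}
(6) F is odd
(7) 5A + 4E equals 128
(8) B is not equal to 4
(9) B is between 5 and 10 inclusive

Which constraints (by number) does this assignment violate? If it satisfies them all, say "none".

No — constraint 1 is not satisfied.

(1) B = 7 > 4, so we need C ≤ 11; but C = 13 > 11  fails
(2) C = 13, A = 16; distinct  holds
(3) G = 13 > 10, so we need B ≤ 7; B = 7 ≤ 7  holds
(4) A = 16 lies in [15, 20]  holds
(5) D = 13 is in {12, 15, 16, 11, 13}  holds
(6) F = 3 is odd  holds
(7) 5A + 4E = 5(16) + 4(12) = 128  holds
(8) B = 7, and 7 ≠ 4  holds
(9) B = 7 lies in [5, 10]  holds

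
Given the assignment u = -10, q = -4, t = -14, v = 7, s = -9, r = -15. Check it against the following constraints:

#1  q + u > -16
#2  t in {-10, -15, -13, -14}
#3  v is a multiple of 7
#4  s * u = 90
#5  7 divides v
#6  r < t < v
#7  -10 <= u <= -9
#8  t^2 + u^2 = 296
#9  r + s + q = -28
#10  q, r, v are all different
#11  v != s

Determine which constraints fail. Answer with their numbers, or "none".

#1 q + u = -4 + (-10) = -14; -14 > -16 — holds.
#2 t = -14 is in {-10, -15, -13, -14} — holds.
#3 7 / 7 = 1, so 7 divides 7 — holds.
#4 s * u = -9 * (-10) = 90 — holds.
#5 7 / 7 = 1, so 7 divides 7 — holds.
#6 values -15 < -14 < 7 — holds.
#7 u = -10 lies in [-10, -9] — holds.
#8 t^2 + u^2 = (-14)^2 + (-10)^2 = 196 + 100 = 296 — holds.
#9 r + s + q = -15 + (-9) + (-4) = -28 — holds.
#10 values -4, -15, 7 are pairwise distinct — holds.
#11 v = 7, s = -9; distinct — holds.

All constraints are satisfied.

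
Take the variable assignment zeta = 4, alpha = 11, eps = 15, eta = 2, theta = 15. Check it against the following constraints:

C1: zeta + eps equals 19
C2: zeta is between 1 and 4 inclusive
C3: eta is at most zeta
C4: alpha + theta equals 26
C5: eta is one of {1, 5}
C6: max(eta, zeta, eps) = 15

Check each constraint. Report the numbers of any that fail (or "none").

Constraint 5 is violated.

C1: zeta + eps = 4 + 15 = 19 — OK.
C2: zeta = 4 lies in [1, 4] — OK.
C3: eta = 2, zeta = 4; 2 ≤ 4 — OK.
C4: alpha + theta = 11 + 15 = 26 — OK.
C5: eta = 2 is not in {1, 5} — violated.
C6: max(2, 4, 15) = 15 — OK.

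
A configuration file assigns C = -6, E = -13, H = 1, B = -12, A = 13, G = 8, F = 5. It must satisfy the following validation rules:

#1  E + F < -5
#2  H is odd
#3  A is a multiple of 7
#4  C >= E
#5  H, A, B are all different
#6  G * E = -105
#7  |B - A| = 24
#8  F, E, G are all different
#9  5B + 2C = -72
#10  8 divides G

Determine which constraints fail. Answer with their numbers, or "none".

#1 E + F = -13 + 5 = -8; -8 < -5  ✔
#2 H = 1 is odd  ✔
#3 13 = 7*1 + 6, so 7 does not divide 13  ✘
#4 C = -6, E = -13; -6 ≥ -13  ✔
#5 values 1, 13, -12 are pairwise distinct  ✔
#6 G * E = 8 * (-13) = -104, not -105  ✘
#7 |-12 - 13| = 25, not 24  ✘
#8 values 5, -13, 8 are pairwise distinct  ✔
#9 5B + 2C = 5(-12) + 2(-6) = -72  ✔
#10 8 / 8 = 1, so 8 divides 8  ✔

Violated: 3, 6, and 7.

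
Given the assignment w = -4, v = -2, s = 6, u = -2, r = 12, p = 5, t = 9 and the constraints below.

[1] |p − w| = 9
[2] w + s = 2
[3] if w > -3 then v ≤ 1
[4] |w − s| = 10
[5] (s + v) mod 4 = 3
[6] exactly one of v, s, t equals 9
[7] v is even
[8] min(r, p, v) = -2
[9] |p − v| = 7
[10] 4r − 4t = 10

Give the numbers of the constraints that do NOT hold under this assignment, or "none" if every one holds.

Constraints 5, 10 do not hold.

[1] |5 − (-4)| = 9  ✓
[2] w + s = -4 + 6 = 2  ✓
[3] w = -4, not > -3; antecedent false, conditional vacuously true  ✓
[4] |-4 − 6| = 10  ✓
[5] s + v = 4; 4 mod 4 = 0, not 3  ✗
[6] v=-2, s=6, t=9; 1 of them equals 9  ✓
[7] v = -2 is even  ✓
[8] min(12, 5, -2) = -2  ✓
[9] |5 − (-2)| = 7  ✓
[10] 4r − 4t = 4(12) − 4(9) = 12, not 10  ✗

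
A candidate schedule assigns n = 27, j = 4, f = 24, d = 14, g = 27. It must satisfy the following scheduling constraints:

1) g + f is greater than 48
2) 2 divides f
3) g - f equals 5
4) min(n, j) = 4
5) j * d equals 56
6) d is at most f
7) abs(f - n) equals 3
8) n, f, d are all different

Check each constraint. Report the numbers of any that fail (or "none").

The assignment fails constraint 3.

1) g + f = 27 + 24 = 51; 51 > 48 — holds.
2) 24 / 2 = 12, so 2 divides 24 — holds.
3) g - f = 27 - 24 = 3, not 5 — fails.
4) min(27, 4) = 4 — holds.
5) j * d = 4 * 14 = 56 — holds.
6) d = 14, f = 24; 14 ≤ 24 — holds.
7) abs(24 - 27) = 3 — holds.
8) values 27, 24, 14 are pairwise distinct — holds.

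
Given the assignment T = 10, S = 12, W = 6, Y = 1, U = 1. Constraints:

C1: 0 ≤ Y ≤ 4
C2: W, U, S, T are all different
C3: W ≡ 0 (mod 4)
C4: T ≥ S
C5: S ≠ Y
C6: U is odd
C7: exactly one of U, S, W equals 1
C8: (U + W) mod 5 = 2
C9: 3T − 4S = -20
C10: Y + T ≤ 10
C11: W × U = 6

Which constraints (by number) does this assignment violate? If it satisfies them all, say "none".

No — constraints 3, 4, 9, and 10 are not satisfied.

C1: Y = 1 lies in [0, 4]  yes
C2: values 6, 1, 12, 10 are pairwise distinct  yes
C3: 6 mod 4 = 2, not 0  no
C4: T = 10, S = 12; 10 < 12 (want ≥)  no
C5: S = 12, Y = 1; distinct  yes
C6: U = 1 is odd  yes
C7: U=1, S=12, W=6; 1 of them equals 1  yes
C8: U + W = 7; 7 mod 5 = 2  yes
C9: 3T − 4S = 3(10) − 4(12) = -18, not -20  no
C10: Y + T = 1 + 10 = 11; 11 > 10, bound 10 not met  no
C11: W × U = 6 × 1 = 6  yes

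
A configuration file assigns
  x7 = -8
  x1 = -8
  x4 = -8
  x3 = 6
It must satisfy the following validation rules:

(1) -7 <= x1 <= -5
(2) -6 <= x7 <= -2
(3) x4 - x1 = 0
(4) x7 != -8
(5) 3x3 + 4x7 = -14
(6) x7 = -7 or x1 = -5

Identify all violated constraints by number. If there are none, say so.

(1) x1 = -8 is outside [-7, -5] — violated.
(2) x7 = -8 is outside [-6, -2] — violated.
(3) x4 - x1 = -8 - (-8) = 0 — OK.
(4) x7 = -8, but -8 is required to differ — violated.
(5) 3x3 + 4x7 = 3(6) + 4(-8) = -14 — OK.
(6) x7 = -8 ≠ -7 and x1 = -8 ≠ -5; both disjuncts false — violated.

The assignment fails constraints 1, 2, 4, 6.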